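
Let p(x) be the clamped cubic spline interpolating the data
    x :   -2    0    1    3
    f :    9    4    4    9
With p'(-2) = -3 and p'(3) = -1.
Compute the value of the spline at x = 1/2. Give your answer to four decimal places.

Put M_i = p'' at the i-th knot. Here h = (2, 1, 2) and Δ = (-5/2, 0, 5/2), so the interior equations h_(i-1)·M_(i-1) + 2(h_(i-1)+h_i)·M_i + h_i·M_(i+1) = 6(Δ_i − Δ_(i-1)) read
  2·M_0 + 6·M_1 + 1·M_2 = 6(Δ_1 - Δ_0) = 15
  1·M_1 + 6·M_2 + 2·M_3 = 6(Δ_2 - Δ_1) = 15
Clamped end conditions give two more equations: 2h_0·M_0 + h_0·M_1 = 6(Δ_0 - p'(-2)) = 3 and h_2·M_2 + 2h_2·M_3 = 6(p'(3) - Δ_2) = -21.
Forward elimination and back-substitution give M_0 = -1/8, M_1 = 7/4, M_2 = 19/4, M_3 = -61/8.
On [0, 1], p(x) = 4 - 11/8·x + 7/8·x² + 1/2·x³.
With x = 1/2: p(1/2) = 115/32.

3.5938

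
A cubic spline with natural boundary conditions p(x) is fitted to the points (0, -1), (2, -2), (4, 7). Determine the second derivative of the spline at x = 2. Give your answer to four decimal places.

3.7500

With M_i denoting the second derivative at x_i, h_i = 2, 2, and Δ_i = (y_(i+1) − y_i)/h_i = -1/2, 9/2:
  2·M_0 + 8·M_1 + 2·M_2 = 6(Δ_1 - Δ_0) = 30
Natural end conditions: M_0 = M_2 = 0.
Forward elimination and back-substitution give M_0 = 0, M_1 = 15/4, M_2 = 0.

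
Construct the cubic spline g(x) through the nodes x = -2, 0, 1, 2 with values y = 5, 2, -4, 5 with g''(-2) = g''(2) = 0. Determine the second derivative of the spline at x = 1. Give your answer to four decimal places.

With σ_i denoting the second derivative at x_i, h_i = 2, 1, 1, and Δ_i = (y_(i+1) − y_i)/h_i = -3/2, -6, 9:
  2·σ_0 + 6·σ_1 + 1·σ_2 = 6(Δ_1 - Δ_0) = -27
  1·σ_1 + 4·σ_2 + 1·σ_3 = 6(Δ_2 - Δ_1) = 90
Natural end conditions: σ_0 = σ_3 = 0.
Solving the tridiagonal system: σ_0 = 0, σ_1 = -198/23, σ_2 = 567/23, σ_3 = 0.

24.6522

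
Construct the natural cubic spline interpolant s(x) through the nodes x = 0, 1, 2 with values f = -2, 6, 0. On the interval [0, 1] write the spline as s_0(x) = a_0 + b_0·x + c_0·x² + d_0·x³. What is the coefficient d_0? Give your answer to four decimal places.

-3.5000

Put M_i = s'' at the i-th knot. Here h = (1, 1) and Δ = (8, -6), so the interior equations h_(i-1)·M_(i-1) + 2(h_(i-1)+h_i)·M_i + h_i·M_(i+1) = 6(Δ_i − Δ_(i-1)) read
  1·M_0 + 4·M_1 + 1·M_2 = 6(Δ_1 - Δ_0) = -84
Natural end conditions: M_0 = M_2 = 0.
Solving the tridiagonal system: M_0 = 0, M_1 = -21, M_2 = 0.
On [0, 1], with s_0(x) = a_0 + b_0·x + c_0·x² + d_0·x³: c_0 = M_0/2 = 0, d_0 = (M_1 - M_0)/(6h_0) = -7/2, b_0 = Δ_0 - h_0(2M_0 + M_1)/6 = 23/2.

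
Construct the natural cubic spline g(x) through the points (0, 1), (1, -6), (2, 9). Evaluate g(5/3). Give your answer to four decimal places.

Let σ_i = g''(x_i). Step sizes h_i = 1, 1; slopes of the chords Δ_i = (y_(i+1) - y_i)/h_i = -7, 15.
  1·σ_0 + 4·σ_1 + 1·σ_2 = 6(Δ_1 - Δ_0) = 132
Natural end conditions: σ_0 = σ_2 = 0.
Solving: σ_0 = 0, σ_1 = 33, σ_2 = 0.
On [1, 2], g(x) = -6 + 4·(x - 1) + 33/2·(x - 1)² - 11/2·(x - 1)³.
With (x - 1) = 2/3: g(5/3) = 64/27.

2.3704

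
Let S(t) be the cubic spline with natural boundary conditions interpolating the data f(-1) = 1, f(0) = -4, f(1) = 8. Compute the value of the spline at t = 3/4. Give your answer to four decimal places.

4.0039

With M_i denoting the second derivative at x_i, h_i = 1, 1, and Δ_i = (y_(i+1) − y_i)/h_i = -5, 12:
  1·M_0 + 4·M_1 + 1·M_2 = 6(Δ_1 - Δ_0) = 102
Natural end conditions: M_0 = M_2 = 0.
Hence M_0 = 0, M_1 = 51/2, M_2 = 0.
On [0, 1], S(t) = -4 + 7/2·t + 51/4·t² - 17/4·t³.
With t = 3/4: S(3/4) = 1025/256.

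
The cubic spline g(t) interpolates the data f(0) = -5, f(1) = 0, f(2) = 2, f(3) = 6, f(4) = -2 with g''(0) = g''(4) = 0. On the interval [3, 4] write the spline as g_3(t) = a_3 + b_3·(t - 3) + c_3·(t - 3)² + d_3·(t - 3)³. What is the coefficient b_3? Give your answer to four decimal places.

Put M_i = g'' at the i-th knot. Here h = (1, 1, 1, 1) and Δ = (5, 2, 4, -8), so the interior equations h_(i-1)·M_(i-1) + 2(h_(i-1)+h_i)·M_i + h_i·M_(i+1) = 6(Δ_i − Δ_(i-1)) read
  1·M_0 + 4·M_1 + 1·M_2 = 6(Δ_1 - Δ_0) = -18
  1·M_1 + 4·M_2 + 1·M_3 = 6(Δ_2 - Δ_1) = 12
  1·M_2 + 4·M_3 + 1·M_4 = 6(Δ_3 - Δ_2) = -72
Natural end conditions: M_0 = M_4 = 0.
Hence M_0 = 0, M_1 = -195/28, M_2 = 69/7, M_3 = -573/28, M_4 = 0.
On [3, 4], with g_3(t) = a_3 + b_3·(t - 3) + c_3·(t - 3)² + d_3·(t - 3)³: c_3 = M_3/2 = -573/56, d_3 = (M_4 - M_3)/(6h_3) = 191/56, b_3 = Δ_3 - h_3(2M_3 + M_4)/6 = -33/28.

-1.1786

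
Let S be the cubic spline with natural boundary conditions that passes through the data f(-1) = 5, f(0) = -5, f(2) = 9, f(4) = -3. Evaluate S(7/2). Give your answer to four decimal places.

2.3864

Let m_i = S''(x_i). Step sizes h_i = 1, 2, 2; slopes of the chords Δ_i = (y_(i+1) - y_i)/h_i = -10, 7, -6.
  1·m_0 + 6·m_1 + 2·m_2 = 6(Δ_1 - Δ_0) = 102
  2·m_1 + 8·m_2 + 2·m_3 = 6(Δ_2 - Δ_1) = -78
Natural end conditions: m_0 = m_3 = 0.
Solving: m_0 = 0, m_1 = 243/11, m_2 = -168/11, m_3 = 0.
On [2, 4], S(t) = 9 + 46/11·(t - 2) - 84/11·(t - 2)² + 14/11·(t - 2)³.
With (t - 2) = 3/2: S(7/2) = 105/44.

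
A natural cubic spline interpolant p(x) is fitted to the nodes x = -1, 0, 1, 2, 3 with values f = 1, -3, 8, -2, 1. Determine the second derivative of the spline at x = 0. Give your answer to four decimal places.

34.5000

Write σ_i for p''(x_i). With h_i = 1, 1, 1, 1 and divided differences Δ_i = -4, 11, -10, 3, the continuity of p' gives the tridiagonal system
  1·σ_0 + 4·σ_1 + 1·σ_2 = 6(Δ_1 - Δ_0) = 90
  1·σ_1 + 4·σ_2 + 1·σ_3 = 6(Δ_2 - Δ_1) = -126
  1·σ_2 + 4·σ_3 + 1·σ_4 = 6(Δ_3 - Δ_2) = 78
Natural end conditions: σ_0 = σ_4 = 0.
Solving: σ_0 = 0, σ_1 = 69/2, σ_2 = -48, σ_3 = 63/2, σ_4 = 0.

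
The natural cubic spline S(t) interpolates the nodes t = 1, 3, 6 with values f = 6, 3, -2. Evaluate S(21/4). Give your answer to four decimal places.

Write σ_i for S''(x_i). With h_i = 2, 3 and divided differences Δ_i = -3/2, -5/3, the continuity of S' gives the tridiagonal system
  2·σ_0 + 10·σ_1 + 3·σ_2 = 6(Δ_1 - Δ_0) = -1
Natural end conditions: σ_0 = σ_2 = 0.
Forward elimination and back-substitution give σ_0 = 0, σ_1 = -1/10, σ_2 = 0.
On [3, 6], S(t) = 3 - 47/30·(t - 3) - 1/20·(t - 3)² + 1/180·(t - 3)³.
With (t - 3) = 9/4: S(21/4) = -183/256.

-0.7148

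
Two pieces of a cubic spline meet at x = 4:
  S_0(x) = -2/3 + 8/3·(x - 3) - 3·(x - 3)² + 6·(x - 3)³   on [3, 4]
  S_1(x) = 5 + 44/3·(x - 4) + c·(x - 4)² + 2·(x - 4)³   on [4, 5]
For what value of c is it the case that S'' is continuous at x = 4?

S_0''(x) = -6 + 36·(x - 3), so S_0''(4) = 30. On the right, S_1''(4) = 2c, so c = 15.

15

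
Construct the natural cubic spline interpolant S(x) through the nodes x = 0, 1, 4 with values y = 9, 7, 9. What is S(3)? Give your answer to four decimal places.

7.4444

Let M_i = S''(x_i). Step sizes h_i = 1, 3; slopes of the chords Δ_i = (y_(i+1) - y_i)/h_i = -2, 2/3.
  1·M_0 + 8·M_1 + 3·M_2 = 6(Δ_1 - Δ_0) = 16
Natural end conditions: M_0 = M_2 = 0.
Solving: M_0 = 0, M_1 = 2, M_2 = 0.
On [1, 4], S(x) = 7 - 4/3·(x - 1) + 1·(x - 1)² - 1/9·(x - 1)³.
With (x - 1) = 2: S(3) = 67/9.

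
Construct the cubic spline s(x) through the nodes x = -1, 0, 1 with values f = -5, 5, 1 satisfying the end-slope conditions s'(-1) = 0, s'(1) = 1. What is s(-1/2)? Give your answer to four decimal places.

-0.5313

Let σ_i = s''(x_i). Step sizes h_i = 1, 1; slopes of the chords Δ_i = (y_(i+1) - y_i)/h_i = 10, -4.
  1·σ_0 + 4·σ_1 + 1·σ_2 = 6(Δ_1 - Δ_0) = -84
Clamped end conditions give two more equations: 2h_0·σ_0 + h_0·σ_1 = 6(Δ_0 - s'(-1)) = 60 and h_1·σ_1 + 2h_1·σ_2 = 6(s'(1) - Δ_1) = 30.
Forward elimination and back-substitution give σ_0 = 103/2, σ_1 = -43, σ_2 = 73/2.
On [-1, 0], s(x) = -5 + 0·(x + 1) + 103/4·(x + 1)² - 63/4·(x + 1)³.
With (x + 1) = 1/2: s(-1/2) = -17/32.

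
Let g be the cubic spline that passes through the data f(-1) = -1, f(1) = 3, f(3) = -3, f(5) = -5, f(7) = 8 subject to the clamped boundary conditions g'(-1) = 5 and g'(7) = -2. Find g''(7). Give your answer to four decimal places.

Put M_i = g'' at the i-th knot. Here h = (2, 2, 2, 2) and Δ = (2, -3, -1, 13/2), so the interior equations h_(i-1)·M_(i-1) + 2(h_(i-1)+h_i)·M_i + h_i·M_(i+1) = 6(Δ_i − Δ_(i-1)) read
  2·M_0 + 8·M_1 + 2·M_2 = 6(Δ_1 - Δ_0) = -30
  2·M_1 + 8·M_2 + 2·M_3 = 6(Δ_2 - Δ_1) = 12
  2·M_2 + 8·M_3 + 2·M_4 = 6(Δ_3 - Δ_2) = 45
Clamped end conditions give two more equations: 2h_0·M_0 + h_0·M_1 = 6(Δ_0 - g'(-1)) = -18 and h_3·M_3 + 2h_3·M_4 = 6(g'(7) - Δ_3) = -51.
Forward elimination and back-substitution give M_0 = -341/112, M_1 = -163/56, M_2 = -5/16, M_3 = 569/56, M_4 = -1997/112.

-17.8304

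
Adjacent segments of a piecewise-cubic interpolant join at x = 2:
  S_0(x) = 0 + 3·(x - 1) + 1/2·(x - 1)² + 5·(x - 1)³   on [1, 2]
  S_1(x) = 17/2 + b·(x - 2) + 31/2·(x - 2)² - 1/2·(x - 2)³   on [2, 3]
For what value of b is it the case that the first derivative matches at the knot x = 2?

19

S_0'(x) = 3 + 1·(x - 1) + 15·(x - 1)², so S_0'(2) = 19. On the right, S_1'(2) = b, so b = 19.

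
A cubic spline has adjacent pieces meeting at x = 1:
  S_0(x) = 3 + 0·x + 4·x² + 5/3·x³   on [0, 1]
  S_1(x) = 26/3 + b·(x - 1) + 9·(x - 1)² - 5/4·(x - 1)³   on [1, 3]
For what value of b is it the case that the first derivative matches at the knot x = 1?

S_0'(x) = 0 + 8·x + 5·x², so S_0'(1) = 13. On the right, S_1'(1) = b, so b = 13.

13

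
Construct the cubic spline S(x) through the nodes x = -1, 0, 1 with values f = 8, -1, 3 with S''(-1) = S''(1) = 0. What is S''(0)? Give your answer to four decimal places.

19.5000

With M_i denoting the second derivative at x_i, h_i = 1, 1, and Δ_i = (y_(i+1) − y_i)/h_i = -9, 4:
  1·M_0 + 4·M_1 + 1·M_2 = 6(Δ_1 - Δ_0) = 78
Natural end conditions: M_0 = M_2 = 0.
Forward elimination and back-substitution give M_0 = 0, M_1 = 39/2, M_2 = 0.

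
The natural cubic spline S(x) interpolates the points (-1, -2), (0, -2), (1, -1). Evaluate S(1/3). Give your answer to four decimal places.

Put M_i = S'' at the i-th knot. Here h = (1, 1) and Δ = (0, 1), so the interior equations h_(i-1)·M_(i-1) + 2(h_(i-1)+h_i)·M_i + h_i·M_(i+1) = 6(Δ_i − Δ_(i-1)) read
  1·M_0 + 4·M_1 + 1·M_2 = 6(Δ_1 - Δ_0) = 6
Natural end conditions: M_0 = M_2 = 0.
Forward elimination and back-substitution give M_0 = 0, M_1 = 3/2, M_2 = 0.
On [0, 1], S(x) = -2 + 1/2·x + 3/4·x² - 1/4·x³.
With x = 1/3: S(1/3) = -95/54.

-1.7593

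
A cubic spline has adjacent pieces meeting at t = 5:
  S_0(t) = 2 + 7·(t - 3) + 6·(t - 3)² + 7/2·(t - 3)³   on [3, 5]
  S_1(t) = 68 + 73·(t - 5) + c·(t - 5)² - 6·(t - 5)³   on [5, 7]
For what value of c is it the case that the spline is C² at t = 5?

S_0''(t) = 12 + 21·(t - 3), so S_0''(5) = 54. On the right, S_1''(5) = 2c, so c = 27.

27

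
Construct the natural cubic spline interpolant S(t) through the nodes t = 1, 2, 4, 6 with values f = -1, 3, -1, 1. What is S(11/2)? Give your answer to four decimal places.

-0.1392

With M_i denoting the second derivative at x_i, h_i = 1, 2, 2, and Δ_i = (y_(i+1) − y_i)/h_i = 4, -2, 1:
  1·M_0 + 6·M_1 + 2·M_2 = 6(Δ_1 - Δ_0) = -36
  2·M_1 + 8·M_2 + 2·M_3 = 6(Δ_2 - Δ_1) = 18
Natural end conditions: M_0 = M_3 = 0.
Hence M_0 = 0, M_1 = -81/11, M_2 = 45/11, M_3 = 0.
On [4, 6], S(t) = -1 - 19/11·(t - 4) + 45/22·(t - 4)² - 15/44·(t - 4)³.
With (t - 4) = 3/2: S(11/2) = -49/352.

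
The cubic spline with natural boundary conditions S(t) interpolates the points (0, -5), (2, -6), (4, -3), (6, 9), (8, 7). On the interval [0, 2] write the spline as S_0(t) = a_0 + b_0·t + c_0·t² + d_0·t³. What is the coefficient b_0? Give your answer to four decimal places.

-0.5893

With σ_i denoting the second derivative at x_i, h_i = 2, 2, 2, 2, and Δ_i = (y_(i+1) − y_i)/h_i = -1/2, 3/2, 6, -1:
  2·σ_0 + 8·σ_1 + 2·σ_2 = 6(Δ_1 - Δ_0) = 12
  2·σ_1 + 8·σ_2 + 2·σ_3 = 6(Δ_2 - Δ_1) = 27
  2·σ_2 + 8·σ_3 + 2·σ_4 = 6(Δ_3 - Δ_2) = -42
Natural end conditions: σ_0 = σ_4 = 0.
Solving the tridiagonal system: σ_0 = 0, σ_1 = 15/56, σ_2 = 69/14, σ_3 = -363/56, σ_4 = 0.
On [0, 2], with S_0(t) = a_0 + b_0·t + c_0·t² + d_0·t³: c_0 = σ_0/2 = 0, d_0 = (σ_1 - σ_0)/(6h_0) = 5/224, b_0 = Δ_0 - h_0(2σ_0 + σ_1)/6 = -33/56.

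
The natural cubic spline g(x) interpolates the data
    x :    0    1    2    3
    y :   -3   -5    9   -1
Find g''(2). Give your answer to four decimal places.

Put σ_i = g'' at the i-th knot. Here h = (1, 1, 1) and Δ = (-2, 14, -10), so the interior equations h_(i-1)·σ_(i-1) + 2(h_(i-1)+h_i)·σ_i + h_i·σ_(i+1) = 6(Δ_i − Δ_(i-1)) read
  1·σ_0 + 4·σ_1 + 1·σ_2 = 6(Δ_1 - Δ_0) = 96
  1·σ_1 + 4·σ_2 + 1·σ_3 = 6(Δ_2 - Δ_1) = -144
Natural end conditions: σ_0 = σ_3 = 0.
Solving the tridiagonal system: σ_0 = 0, σ_1 = 176/5, σ_2 = -224/5, σ_3 = 0.

-44.8000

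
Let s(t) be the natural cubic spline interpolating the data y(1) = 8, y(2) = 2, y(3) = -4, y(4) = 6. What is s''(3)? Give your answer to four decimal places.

25.6000

Let M_i = s''(x_i). Step sizes h_i = 1, 1, 1; slopes of the chords Δ_i = (y_(i+1) - y_i)/h_i = -6, -6, 10.
  1·M_0 + 4·M_1 + 1·M_2 = 6(Δ_1 - Δ_0) = 0
  1·M_1 + 4·M_2 + 1·M_3 = 6(Δ_2 - Δ_1) = 96
Natural end conditions: M_0 = M_3 = 0.
Forward elimination and back-substitution give M_0 = 0, M_1 = -32/5, M_2 = 128/5, M_3 = 0.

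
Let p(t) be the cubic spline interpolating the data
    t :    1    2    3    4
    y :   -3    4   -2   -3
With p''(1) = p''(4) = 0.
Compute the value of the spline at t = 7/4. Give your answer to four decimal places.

3.4969

Write M_i for p''(x_i). With h_i = 1, 1, 1 and divided differences Δ_i = 7, -6, -1, the continuity of p' gives the tridiagonal system
  1·M_0 + 4·M_1 + 1·M_2 = 6(Δ_1 - Δ_0) = -78
  1·M_1 + 4·M_2 + 1·M_3 = 6(Δ_2 - Δ_1) = 30
Natural end conditions: M_0 = M_3 = 0.
Hence M_0 = 0, M_1 = -114/5, M_2 = 66/5, M_3 = 0.
On [1, 2], p(t) = -3 + 54/5·(t - 1) + 0·(t - 1)² - 19/5·(t - 1)³.
With (t - 1) = 3/4: p(7/4) = 1119/320.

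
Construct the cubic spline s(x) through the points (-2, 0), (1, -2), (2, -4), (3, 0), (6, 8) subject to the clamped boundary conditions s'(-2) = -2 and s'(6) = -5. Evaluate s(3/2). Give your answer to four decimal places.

-3.3936

Write σ_i for s''(x_i). With h_i = 3, 1, 1, 3 and divided differences Δ_i = -2/3, -2, 4, 8/3, the continuity of s' gives the tridiagonal system
  3·σ_0 + 8·σ_1 + 1·σ_2 = 6(Δ_1 - Δ_0) = -8
  1·σ_1 + 4·σ_2 + 1·σ_3 = 6(Δ_2 - Δ_1) = 36
  1·σ_2 + 8·σ_3 + 3·σ_4 = 6(Δ_3 - Δ_2) = -8
Clamped end conditions give two more equations: 2h_0·σ_0 + h_0·σ_1 = 6(Δ_0 - s'(-2)) = 8 and h_3·σ_3 + 2h_3·σ_4 = 6(s'(6) - Δ_3) = -46.
Solving the tridiagonal system: σ_0 = 935/312, σ_1 = -173/52, σ_2 = 77/8, σ_3 = 43/52, σ_4 = -2521/312.
On [1, 2], s(x) = -2 - 519/208·(x - 1) - 173/104·(x - 1)² + 449/208·(x - 1)³.
With (x - 1) = 1/2: s(3/2) = -5647/1664.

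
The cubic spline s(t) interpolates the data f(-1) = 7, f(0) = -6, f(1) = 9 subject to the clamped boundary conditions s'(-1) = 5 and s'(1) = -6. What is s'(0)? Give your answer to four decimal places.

1.7500

Let M_i = s''(x_i). Step sizes h_i = 1, 1; slopes of the chords Δ_i = (y_(i+1) - y_i)/h_i = -13, 15.
  1·M_0 + 4·M_1 + 1·M_2 = 6(Δ_1 - Δ_0) = 168
Clamped end conditions give two more equations: 2h_0·M_0 + h_0·M_1 = 6(Δ_0 - s'(-1)) = -108 and h_1·M_1 + 2h_1·M_2 = 6(s'(1) - Δ_1) = -126.
Solving the tridiagonal system: M_0 = -203/2, M_1 = 95, M_2 = -221/2.
On [0, 1], s'(t) = b_1 + 2c_1·t + 3d_1·t² with b_1 = Δ_1 - h_1(2M_1 + M_2)/6 = 7/4, c_1 = M_1/2 = 95/2, d_1 = (M_2 - M_1)/(6h_1) = -137/4. So s'(0) = 7/4.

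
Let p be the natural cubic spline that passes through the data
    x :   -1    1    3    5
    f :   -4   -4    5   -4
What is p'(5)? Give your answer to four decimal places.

-7.2000

Put m_i = p'' at the i-th knot. Here h = (2, 2, 2) and Δ = (0, 9/2, -9/2), so the interior equations h_(i-1)·m_(i-1) + 2(h_(i-1)+h_i)·m_i + h_i·m_(i+1) = 6(Δ_i − Δ_(i-1)) read
  2·m_0 + 8·m_1 + 2·m_2 = 6(Δ_1 - Δ_0) = 27
  2·m_1 + 8·m_2 + 2·m_3 = 6(Δ_2 - Δ_1) = -54
Natural end conditions: m_0 = m_3 = 0.
Hence m_0 = 0, m_1 = 27/5, m_2 = -81/10, m_3 = 0.
On [3, 5], p'(x) = b_2 + 2c_2·(x - 3) + 3d_2·(x - 3)² with b_2 = Δ_2 - h_2(2m_2 + m_3)/6 = 9/10, c_2 = m_2/2 = -81/20, d_2 = (m_3 - m_2)/(6h_2) = 27/40. So p'(5) = -36/5.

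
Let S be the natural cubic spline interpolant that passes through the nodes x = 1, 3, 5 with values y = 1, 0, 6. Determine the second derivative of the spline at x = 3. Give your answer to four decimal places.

Let m_i = S''(x_i). Step sizes h_i = 2, 2; slopes of the chords Δ_i = (y_(i+1) - y_i)/h_i = -1/2, 3.
  2·m_0 + 8·m_1 + 2·m_2 = 6(Δ_1 - Δ_0) = 21
Natural end conditions: m_0 = m_2 = 0.
Hence m_0 = 0, m_1 = 21/8, m_2 = 0.

2.6250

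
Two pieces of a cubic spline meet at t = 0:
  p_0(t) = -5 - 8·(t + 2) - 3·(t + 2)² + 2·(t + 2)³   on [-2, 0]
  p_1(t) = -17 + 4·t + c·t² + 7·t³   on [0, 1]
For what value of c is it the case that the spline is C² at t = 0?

9

p_0''(t) = -6 + 12·(t + 2), so p_0''(0) = 18. On the right, p_1''(0) = 2c, so c = 9.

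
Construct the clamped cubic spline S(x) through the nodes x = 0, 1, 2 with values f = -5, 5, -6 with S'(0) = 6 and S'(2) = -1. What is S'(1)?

Let M_i = S''(x_i). Step sizes h_i = 1, 1; slopes of the chords Δ_i = (y_(i+1) - y_i)/h_i = 10, -11.
  1·M_0 + 4·M_1 + 1·M_2 = 6(Δ_1 - Δ_0) = -126
Clamped end conditions give two more equations: 2h_0·M_0 + h_0·M_1 = 6(Δ_0 - S'(0)) = 24 and h_1·M_1 + 2h_1·M_2 = 6(S'(2) - Δ_1) = 60.
Hence M_0 = 40, M_1 = -56, M_2 = 58.
On [1, 2], S'(x) = b_1 + 2c_1·(x - 1) + 3d_1·(x - 1)² with b_1 = Δ_1 - h_1(2M_1 + M_2)/6 = -2, c_1 = M_1/2 = -28, d_1 = (M_2 - M_1)/(6h_1) = 19. So S'(1) = -2.

-2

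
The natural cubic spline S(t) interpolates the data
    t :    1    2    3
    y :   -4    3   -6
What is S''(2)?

Let σ_i = S''(x_i). Step sizes h_i = 1, 1; slopes of the chords Δ_i = (y_(i+1) - y_i)/h_i = 7, -9.
  1·σ_0 + 4·σ_1 + 1·σ_2 = 6(Δ_1 - Δ_0) = -96
Natural end conditions: σ_0 = σ_2 = 0.
Forward elimination and back-substitution give σ_0 = 0, σ_1 = -24, σ_2 = 0.

-24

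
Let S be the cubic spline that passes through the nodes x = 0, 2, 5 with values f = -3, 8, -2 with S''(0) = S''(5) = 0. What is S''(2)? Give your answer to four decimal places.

With M_i denoting the second derivative at x_i, h_i = 2, 3, and Δ_i = (y_(i+1) − y_i)/h_i = 11/2, -10/3:
  2·M_0 + 10·M_1 + 3·M_2 = 6(Δ_1 - Δ_0) = -53
Natural end conditions: M_0 = M_2 = 0.
Solving the tridiagonal system: M_0 = 0, M_1 = -53/10, M_2 = 0.

-5.3000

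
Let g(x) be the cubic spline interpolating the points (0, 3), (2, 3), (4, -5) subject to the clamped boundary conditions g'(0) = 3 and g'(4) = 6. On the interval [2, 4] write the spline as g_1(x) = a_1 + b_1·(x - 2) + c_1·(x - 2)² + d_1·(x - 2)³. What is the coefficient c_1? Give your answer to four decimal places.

-3.7500

Let m_i = g''(x_i). Step sizes h_i = 2, 2; slopes of the chords Δ_i = (y_(i+1) - y_i)/h_i = 0, -4.
  2·m_0 + 8·m_1 + 2·m_2 = 6(Δ_1 - Δ_0) = -24
Clamped end conditions give two more equations: 2h_0·m_0 + h_0·m_1 = 6(Δ_0 - g'(0)) = -18 and h_1·m_1 + 2h_1·m_2 = 6(g'(4) - Δ_1) = 60.
Forward elimination and back-substitution give m_0 = -3/4, m_1 = -15/2, m_2 = 75/4.
On [2, 4], with g_1(x) = a_1 + b_1·(x - 2) + c_1·(x - 2)² + d_1·(x - 2)³: c_1 = m_1/2 = -15/4, d_1 = (m_2 - m_1)/(6h_1) = 35/16, b_1 = Δ_1 - h_1(2m_1 + m_2)/6 = -21/4.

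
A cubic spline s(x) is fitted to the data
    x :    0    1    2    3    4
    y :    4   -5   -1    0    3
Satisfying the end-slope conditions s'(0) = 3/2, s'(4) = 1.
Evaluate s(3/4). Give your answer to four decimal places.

Write σ_i for s''(x_i). With h_i = 1, 1, 1, 1 and divided differences Δ_i = -9, 4, 1, 3, the continuity of s' gives the tridiagonal system
  1·σ_0 + 4·σ_1 + 1·σ_2 = 6(Δ_1 - Δ_0) = 78
  1·σ_1 + 4·σ_2 + 1·σ_3 = 6(Δ_2 - Δ_1) = -18
  1·σ_2 + 4·σ_3 + 1·σ_4 = 6(Δ_3 - Δ_2) = 12
Clamped end conditions give two more equations: 2h_0·σ_0 + h_0·σ_1 = 6(Δ_0 - s'(0)) = -63 and h_3·σ_3 + 2h_3·σ_4 = 6(s'(4) - Δ_3) = -12.
Solving the tridiagonal system: σ_0 = -2767/56, σ_1 = 1003/28, σ_2 = -127/8, σ_3 = 271/28, σ_4 = -607/56.
On [0, 1], s(x) = 4 + 3/2·x - 2767/112·x² + 1591/112·x³.
With x = 3/4: s(3/4) = -19919/7168.

-2.7789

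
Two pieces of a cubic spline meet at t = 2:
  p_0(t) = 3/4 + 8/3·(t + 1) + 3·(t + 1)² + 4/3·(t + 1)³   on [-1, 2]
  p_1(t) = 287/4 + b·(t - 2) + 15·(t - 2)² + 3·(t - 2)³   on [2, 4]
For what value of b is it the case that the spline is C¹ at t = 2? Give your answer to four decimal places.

p_0'(t) = 8/3 + 6·(t + 1) + 4·(t + 1)², so p_0'(2) = 170/3. On the right, p_1'(2) = b, so b = 170/3.

56.6667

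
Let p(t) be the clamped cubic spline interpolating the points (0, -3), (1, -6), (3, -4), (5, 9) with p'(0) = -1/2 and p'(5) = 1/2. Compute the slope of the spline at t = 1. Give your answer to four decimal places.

-3.3913

Let σ_i = p''(x_i). Step sizes h_i = 1, 2, 2; slopes of the chords Δ_i = (y_(i+1) - y_i)/h_i = -3, 1, 13/2.
  1·σ_0 + 6·σ_1 + 2·σ_2 = 6(Δ_1 - Δ_0) = 24
  2·σ_1 + 8·σ_2 + 2·σ_3 = 6(Δ_2 - Δ_1) = 33
Clamped end conditions give two more equations: 2h_0·σ_0 + h_0·σ_1 = 6(Δ_0 - p'(0)) = -15 and h_2·σ_2 + 2h_2·σ_3 = 6(p'(5) - Δ_2) = -36.
Solving: σ_0 = -212/23, σ_1 = 79/23, σ_2 = 145/23, σ_3 = -559/46.
On [1, 3], p'(t) = b_1 + 2c_1·(t - 1) + 3d_1·(t - 1)² with b_1 = Δ_1 - h_1(2σ_1 + σ_2)/6 = -78/23, c_1 = σ_1/2 = 79/46, d_1 = (σ_2 - σ_1)/(6h_1) = 11/46. So p'(1) = -78/23.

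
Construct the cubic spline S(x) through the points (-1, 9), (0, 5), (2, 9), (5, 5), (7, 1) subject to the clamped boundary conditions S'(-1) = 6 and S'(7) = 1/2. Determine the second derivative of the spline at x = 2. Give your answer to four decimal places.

-4.8553

Write m_i for S''(x_i). With h_i = 1, 2, 3, 2 and divided differences Δ_i = -4, 2, -4/3, -2, the continuity of S' gives the tridiagonal system
  1·m_0 + 6·m_1 + 2·m_2 = 6(Δ_1 - Δ_0) = 36
  2·m_1 + 10·m_2 + 3·m_3 = 6(Δ_2 - Δ_1) = -20
  3·m_2 + 10·m_3 + 2·m_4 = 6(Δ_3 - Δ_2) = -4
Clamped end conditions give two more equations: 2h_0·m_0 + h_0·m_1 = 6(Δ_0 - S'(-1)) = -60 and h_3·m_3 + 2h_3·m_4 = 6(S'(7) - Δ_3) = 15.
Hence m_0 = -10069/273, m_1 = 3758/273, m_2 = -2651/546, m_3 = 31/91, m_4 = 1303/364.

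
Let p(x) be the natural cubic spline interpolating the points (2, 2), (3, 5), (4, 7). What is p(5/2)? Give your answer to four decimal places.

3.5938

With M_i denoting the second derivative at x_i, h_i = 1, 1, and Δ_i = (y_(i+1) − y_i)/h_i = 3, 2:
  1·M_0 + 4·M_1 + 1·M_2 = 6(Δ_1 - Δ_0) = -6
Natural end conditions: M_0 = M_2 = 0.
Solving: M_0 = 0, M_1 = -3/2, M_2 = 0.
On [2, 3], p(x) = 2 + 13/4·(x - 2) + 0·(x - 2)² - 1/4·(x - 2)³.
With (x - 2) = 1/2: p(5/2) = 115/32.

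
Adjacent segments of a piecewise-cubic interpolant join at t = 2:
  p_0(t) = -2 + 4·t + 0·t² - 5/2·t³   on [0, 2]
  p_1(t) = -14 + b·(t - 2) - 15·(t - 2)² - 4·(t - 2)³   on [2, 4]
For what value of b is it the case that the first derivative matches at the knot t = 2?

p_0'(t) = 4 + 0·t - 15/2·t², so p_0'(2) = -26. On the right, p_1'(2) = b, so b = -26.

-26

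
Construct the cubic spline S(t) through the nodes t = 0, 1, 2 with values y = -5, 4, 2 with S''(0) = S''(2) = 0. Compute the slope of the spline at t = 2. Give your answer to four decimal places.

With m_i denoting the second derivative at x_i, h_i = 1, 1, and Δ_i = (y_(i+1) − y_i)/h_i = 9, -2:
  1·m_0 + 4·m_1 + 1·m_2 = 6(Δ_1 - Δ_0) = -66
Natural end conditions: m_0 = m_2 = 0.
Solving the tridiagonal system: m_0 = 0, m_1 = -33/2, m_2 = 0.
On [1, 2], S'(t) = b_1 + 2c_1·(t - 1) + 3d_1·(t - 1)² with b_1 = Δ_1 - h_1(2m_1 + m_2)/6 = 7/2, c_1 = m_1/2 = -33/4, d_1 = (m_2 - m_1)/(6h_1) = 11/4. So S'(2) = -19/4.

-4.7500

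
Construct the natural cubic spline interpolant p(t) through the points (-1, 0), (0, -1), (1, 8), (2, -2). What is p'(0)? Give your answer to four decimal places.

Let M_i = p''(x_i). Step sizes h_i = 1, 1, 1; slopes of the chords Δ_i = (y_(i+1) - y_i)/h_i = -1, 9, -10.
  1·M_0 + 4·M_1 + 1·M_2 = 6(Δ_1 - Δ_0) = 60
  1·M_1 + 4·M_2 + 1·M_3 = 6(Δ_2 - Δ_1) = -114
Natural end conditions: M_0 = M_3 = 0.
Hence M_0 = 0, M_1 = 118/5, M_2 = -172/5, M_3 = 0.
On [0, 1], p'(t) = b_1 + 2c_1·t + 3d_1·t² with b_1 = Δ_1 - h_1(2M_1 + M_2)/6 = 103/15, c_1 = M_1/2 = 59/5, d_1 = (M_2 - M_1)/(6h_1) = -29/3. So p'(0) = 103/15.

6.8667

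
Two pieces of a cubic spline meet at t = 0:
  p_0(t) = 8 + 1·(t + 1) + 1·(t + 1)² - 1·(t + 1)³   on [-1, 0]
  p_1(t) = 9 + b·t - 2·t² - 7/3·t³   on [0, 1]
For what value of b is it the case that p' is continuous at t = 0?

0

p_0'(t) = 1 + 2·(t + 1) - 3·(t + 1)², so p_0'(0) = 0. On the right, p_1'(0) = b, so b = 0.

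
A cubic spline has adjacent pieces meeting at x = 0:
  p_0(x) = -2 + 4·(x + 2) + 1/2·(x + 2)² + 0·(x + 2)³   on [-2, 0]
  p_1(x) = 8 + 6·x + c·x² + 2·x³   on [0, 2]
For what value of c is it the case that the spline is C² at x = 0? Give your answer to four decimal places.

p_0''(x) = 1 + 0·(x + 2), so p_0''(0) = 1. On the right, p_1''(0) = 2c, so c = 1/2.

0.5000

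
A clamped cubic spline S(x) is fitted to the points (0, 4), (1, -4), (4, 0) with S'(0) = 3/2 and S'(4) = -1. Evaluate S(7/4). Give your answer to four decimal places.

Let m_i = S''(x_i). Step sizes h_i = 1, 3; slopes of the chords Δ_i = (y_(i+1) - y_i)/h_i = -8, 4/3.
  1·m_0 + 8·m_1 + 3·m_2 = 6(Δ_1 - Δ_0) = 56
Clamped end conditions give two more equations: 2h_0·m_0 + h_0·m_1 = 6(Δ_0 - S'(0)) = -57 and h_1·m_1 + 2h_1·m_2 = 6(S'(4) - Δ_1) = -14.
Forward elimination and back-substitution give m_0 = -289/8, m_1 = 61/4, m_2 = -239/24.
On [1, 4], S(x) = -4 - 143/16·(x - 1) + 61/8·(x - 1)² - 605/432·(x - 1)³.
With (x - 1) = 3/4: S(7/4) = -7173/1024.

-7.0049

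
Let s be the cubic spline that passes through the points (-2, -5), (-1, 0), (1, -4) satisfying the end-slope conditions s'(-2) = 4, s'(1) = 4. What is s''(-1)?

Put σ_i = s'' at the i-th knot. Here h = (1, 2) and Δ = (5, -2), so the interior equations h_(i-1)·σ_(i-1) + 2(h_(i-1)+h_i)·σ_i + h_i·σ_(i+1) = 6(Δ_i − Δ_(i-1)) read
  1·σ_0 + 6·σ_1 + 2·σ_2 = 6(Δ_1 - Δ_0) = -42
Clamped end conditions give two more equations: 2h_0·σ_0 + h_0·σ_1 = 6(Δ_0 - s'(-2)) = 6 and h_1·σ_1 + 2h_1·σ_2 = 6(s'(1) - Δ_1) = 36.
Solving the tridiagonal system: σ_0 = 10, σ_1 = -14, σ_2 = 16.

-14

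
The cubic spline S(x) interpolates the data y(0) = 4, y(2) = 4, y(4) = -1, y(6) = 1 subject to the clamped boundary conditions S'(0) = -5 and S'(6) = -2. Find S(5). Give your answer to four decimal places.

Write σ_i for S''(x_i). With h_i = 2, 2, 2 and divided differences Δ_i = 0, -5/2, 1, the continuity of S' gives the tridiagonal system
  2·σ_0 + 8·σ_1 + 2·σ_2 = 6(Δ_1 - Δ_0) = -15
  2·σ_1 + 8·σ_2 + 2·σ_3 = 6(Δ_2 - Δ_1) = 21
Clamped end conditions give two more equations: 2h_0·σ_0 + h_0·σ_1 = 6(Δ_0 - S'(0)) = 30 and h_2·σ_2 + 2h_2·σ_3 = 6(S'(6) - Δ_2) = -18.
Hence σ_0 = 21/2, σ_1 = -6, σ_2 = 6, σ_3 = -15/2.
On [4, 6], S(x) = -1 - 1/2·(x - 4) + 3·(x - 4)² - 9/8·(x - 4)³.
With (x - 4) = 1: S(5) = 3/8.

0.3750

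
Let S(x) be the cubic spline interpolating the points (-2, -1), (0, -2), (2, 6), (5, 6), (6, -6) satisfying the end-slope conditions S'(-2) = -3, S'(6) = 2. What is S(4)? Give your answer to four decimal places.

14.0116

With m_i denoting the second derivative at x_i, h_i = 2, 2, 3, 1, and Δ_i = (y_(i+1) − y_i)/h_i = -1/2, 4, 0, -12:
  2·m_0 + 8·m_1 + 2·m_2 = 6(Δ_1 - Δ_0) = 27
  2·m_1 + 10·m_2 + 3·m_3 = 6(Δ_2 - Δ_1) = -24
  3·m_2 + 8·m_3 + 1·m_4 = 6(Δ_3 - Δ_2) = -72
Clamped end conditions give two more equations: 2h_0·m_0 + h_0·m_1 = 6(Δ_0 - S'(-2)) = 15 and h_3·m_3 + 2h_3·m_4 = 6(S'(6) - Δ_3) = 84.
Solving: m_0 = 253/96, m_1 = 107/48, m_2 = 187/96, m_3 = -767/48, m_4 = 4799/96.
On [2, 5], S(x) = 6 + 145/24·(x - 2) + 187/192·(x - 2)² - 1721/1728·(x - 2)³.
With (x - 2) = 2: S(4) = 6053/432.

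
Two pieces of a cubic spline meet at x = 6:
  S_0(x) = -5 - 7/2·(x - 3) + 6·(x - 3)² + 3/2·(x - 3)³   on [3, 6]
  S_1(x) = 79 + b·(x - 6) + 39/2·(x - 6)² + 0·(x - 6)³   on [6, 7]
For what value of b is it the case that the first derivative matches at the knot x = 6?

S_0'(x) = -7/2 + 12·(x - 3) + 9/2·(x - 3)², so S_0'(6) = 73. On the right, S_1'(6) = b, so b = 73.

73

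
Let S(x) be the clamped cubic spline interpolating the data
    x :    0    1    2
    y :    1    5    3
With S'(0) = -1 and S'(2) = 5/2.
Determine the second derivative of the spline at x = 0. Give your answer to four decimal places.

25.7500

Let σ_i = S''(x_i). Step sizes h_i = 1, 1; slopes of the chords Δ_i = (y_(i+1) - y_i)/h_i = 4, -2.
  1·σ_0 + 4·σ_1 + 1·σ_2 = 6(Δ_1 - Δ_0) = -36
Clamped end conditions give two more equations: 2h_0·σ_0 + h_0·σ_1 = 6(Δ_0 - S'(0)) = 30 and h_1·σ_1 + 2h_1·σ_2 = 6(S'(2) - Δ_1) = 27.
Forward elimination and back-substitution give σ_0 = 103/4, σ_1 = -43/2, σ_2 = 97/4.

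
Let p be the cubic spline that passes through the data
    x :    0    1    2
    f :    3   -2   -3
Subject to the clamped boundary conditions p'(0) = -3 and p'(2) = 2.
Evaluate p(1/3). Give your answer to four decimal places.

1.5741

Write m_i for p''(x_i). With h_i = 1, 1 and divided differences Δ_i = -5, -1, the continuity of p' gives the tridiagonal system
  1·m_0 + 4·m_1 + 1·m_2 = 6(Δ_1 - Δ_0) = 24
Clamped end conditions give two more equations: 2h_0·m_0 + h_0·m_1 = 6(Δ_0 - p'(0)) = -12 and h_1·m_1 + 2h_1·m_2 = 6(p'(2) - Δ_1) = 18.
Solving: m_0 = -19/2, m_1 = 7, m_2 = 11/2.
On [0, 1], p(x) = 3 - 3·x - 19/4·x² + 11/4·x³.
With x = 1/3: p(1/3) = 85/54.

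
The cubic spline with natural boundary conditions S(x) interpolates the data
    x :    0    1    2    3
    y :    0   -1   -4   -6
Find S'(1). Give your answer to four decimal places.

Put σ_i = S'' at the i-th knot. Here h = (1, 1, 1) and Δ = (-1, -3, -2), so the interior equations h_(i-1)·σ_(i-1) + 2(h_(i-1)+h_i)·σ_i + h_i·σ_(i+1) = 6(Δ_i − Δ_(i-1)) read
  1·σ_0 + 4·σ_1 + 1·σ_2 = 6(Δ_1 - Δ_0) = -12
  1·σ_1 + 4·σ_2 + 1·σ_3 = 6(Δ_2 - Δ_1) = 6
Natural end conditions: σ_0 = σ_3 = 0.
Hence σ_0 = 0, σ_1 = -18/5, σ_2 = 12/5, σ_3 = 0.
On [1, 2], S'(x) = b_1 + 2c_1·(x - 1) + 3d_1·(x - 1)² with b_1 = Δ_1 - h_1(2σ_1 + σ_2)/6 = -11/5, c_1 = σ_1/2 = -9/5, d_1 = (σ_2 - σ_1)/(6h_1) = 1. So S'(1) = -11/5.

-2.2000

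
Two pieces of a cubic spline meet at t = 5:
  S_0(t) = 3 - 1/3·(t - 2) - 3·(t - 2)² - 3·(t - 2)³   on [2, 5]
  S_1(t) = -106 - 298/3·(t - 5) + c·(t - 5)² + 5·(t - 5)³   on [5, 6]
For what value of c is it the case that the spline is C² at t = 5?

S_0''(t) = -6 - 18·(t - 2), so S_0''(5) = -60. On the right, S_1''(5) = 2c, so c = -30.

-30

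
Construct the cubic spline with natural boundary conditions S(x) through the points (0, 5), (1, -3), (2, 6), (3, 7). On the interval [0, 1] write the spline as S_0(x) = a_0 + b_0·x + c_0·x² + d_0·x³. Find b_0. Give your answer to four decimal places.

Write M_i for S''(x_i). With h_i = 1, 1, 1 and divided differences Δ_i = -8, 9, 1, the continuity of S' gives the tridiagonal system
  1·M_0 + 4·M_1 + 1·M_2 = 6(Δ_1 - Δ_0) = 102
  1·M_1 + 4·M_2 + 1·M_3 = 6(Δ_2 - Δ_1) = -48
Natural end conditions: M_0 = M_3 = 0.
Hence M_0 = 0, M_1 = 152/5, M_2 = -98/5, M_3 = 0.
On [0, 1], with S_0(x) = a_0 + b_0·x + c_0·x² + d_0·x³: c_0 = M_0/2 = 0, d_0 = (M_1 - M_0)/(6h_0) = 76/15, b_0 = Δ_0 - h_0(2M_0 + M_1)/6 = -196/15.

-13.0667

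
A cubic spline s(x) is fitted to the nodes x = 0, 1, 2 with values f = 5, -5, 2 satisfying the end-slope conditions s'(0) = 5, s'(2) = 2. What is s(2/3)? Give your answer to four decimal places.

-1.4444

With σ_i denoting the second derivative at x_i, h_i = 1, 1, and Δ_i = (y_(i+1) − y_i)/h_i = -10, 7:
  1·σ_0 + 4·σ_1 + 1·σ_2 = 6(Δ_1 - Δ_0) = 102
Clamped end conditions give two more equations: 2h_0·σ_0 + h_0·σ_1 = 6(Δ_0 - s'(0)) = -90 and h_1·σ_1 + 2h_1·σ_2 = 6(s'(2) - Δ_1) = -30.
Forward elimination and back-substitution give σ_0 = -72, σ_1 = 54, σ_2 = -42.
On [0, 1], s(x) = 5 + 5·x - 36·x² + 21·x³.
With x = 2/3: s(2/3) = -13/9.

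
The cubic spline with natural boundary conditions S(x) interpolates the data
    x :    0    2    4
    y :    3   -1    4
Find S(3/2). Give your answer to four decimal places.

Let m_i = S''(x_i). Step sizes h_i = 2, 2; slopes of the chords Δ_i = (y_(i+1) - y_i)/h_i = -2, 5/2.
  2·m_0 + 8·m_1 + 2·m_2 = 6(Δ_1 - Δ_0) = 27
Natural end conditions: m_0 = m_2 = 0.
Solving the tridiagonal system: m_0 = 0, m_1 = 27/8, m_2 = 0.
On [0, 2], S(x) = 3 - 25/8·x + 0·x² + 9/32·x³.
With x = 3/2: S(3/2) = -189/256.

-0.7383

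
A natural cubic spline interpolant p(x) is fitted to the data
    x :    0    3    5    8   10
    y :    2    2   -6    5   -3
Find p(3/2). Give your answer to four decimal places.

Let M_i = p''(x_i). Step sizes h_i = 3, 2, 3, 2; slopes of the chords Δ_i = (y_(i+1) - y_i)/h_i = 0, -4, 11/3, -4.
  3·M_0 + 10·M_1 + 2·M_2 = 6(Δ_1 - Δ_0) = -24
  2·M_1 + 10·M_2 + 3·M_3 = 6(Δ_2 - Δ_1) = 46
  3·M_2 + 10·M_3 + 2·M_4 = 6(Δ_3 - Δ_2) = -46
Natural end conditions: M_0 = M_4 = 0.
Solving the tridiagonal system: M_0 = 0, M_1 = -338/87, M_2 = 646/87, M_3 = -198/29, M_4 = 0.
On [0, 3], p(x) = 2 + 169/87·x + 0·x² - 169/783·x³.
With x = 3/2: p(3/2) = 971/232.

4.1853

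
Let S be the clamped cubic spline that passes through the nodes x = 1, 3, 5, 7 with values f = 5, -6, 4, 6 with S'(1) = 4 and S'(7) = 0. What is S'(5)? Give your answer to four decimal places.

With M_i denoting the second derivative at x_i, h_i = 2, 2, 2, and Δ_i = (y_(i+1) − y_i)/h_i = -11/2, 5, 1:
  2·M_0 + 8·M_1 + 2·M_2 = 6(Δ_1 - Δ_0) = 63
  2·M_1 + 8·M_2 + 2·M_3 = 6(Δ_2 - Δ_1) = -24
Clamped end conditions give two more equations: 2h_0·M_0 + h_0·M_1 = 6(Δ_0 - S'(1)) = -57 and h_2·M_2 + 2h_2·M_3 = 6(S'(7) - Δ_2) = -6.
Forward elimination and back-substitution give M_0 = -131/6, M_1 = 91/6, M_2 = -22/3, M_3 = 13/6.
On [5, 7], S'(x) = b_2 + 2c_2·(x - 5) + 3d_2·(x - 5)² with b_2 = Δ_2 - h_2(2M_2 + M_3)/6 = 31/6, c_2 = M_2/2 = -11/3, d_2 = (M_3 - M_2)/(6h_2) = 19/24. So S'(5) = 31/6.

5.1667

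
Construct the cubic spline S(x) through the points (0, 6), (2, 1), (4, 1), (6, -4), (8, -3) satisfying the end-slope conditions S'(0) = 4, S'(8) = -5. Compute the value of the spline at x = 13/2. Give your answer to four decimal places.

Let M_i = S''(x_i). Step sizes h_i = 2, 2, 2, 2; slopes of the chords Δ_i = (y_(i+1) - y_i)/h_i = -5/2, 0, -5/2, 1/2.
  2·M_0 + 8·M_1 + 2·M_2 = 6(Δ_1 - Δ_0) = 15
  2·M_1 + 8·M_2 + 2·M_3 = 6(Δ_2 - Δ_1) = -15
  2·M_2 + 8·M_3 + 2·M_4 = 6(Δ_3 - Δ_2) = 18
Clamped end conditions give two more equations: 2h_0·M_0 + h_0·M_1 = 6(Δ_0 - S'(0)) = -39 and h_3·M_3 + 2h_3·M_4 = 6(S'(8) - Δ_3) = -33.
Forward elimination and back-substitution give M_0 = -207/16, M_1 = 51/8, M_2 = -81/16, M_3 = 51/8, M_4 = -183/16.
On [6, 8], S(x) = -4 + 1/16·(x - 6) + 51/16·(x - 6)² - 95/64·(x - 6)³.
With (x - 6) = 1/2: S(13/2) = -1719/512.

-3.3574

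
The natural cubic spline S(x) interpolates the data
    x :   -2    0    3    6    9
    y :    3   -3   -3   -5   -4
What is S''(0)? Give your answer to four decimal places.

2.1159

Write M_i for S''(x_i). With h_i = 2, 3, 3, 3 and divided differences Δ_i = -3, 0, -2/3, 1/3, the continuity of S' gives the tridiagonal system
  2·M_0 + 10·M_1 + 3·M_2 = 6(Δ_1 - Δ_0) = 18
  3·M_1 + 12·M_2 + 3·M_3 = 6(Δ_2 - Δ_1) = -4
  3·M_2 + 12·M_3 + 3·M_4 = 6(Δ_3 - Δ_2) = 6
Natural end conditions: M_0 = M_4 = 0.
Forward elimination and back-substitution give M_0 = 0, M_1 = 146/69, M_2 = -218/207, M_3 = 158/207, M_4 = 0.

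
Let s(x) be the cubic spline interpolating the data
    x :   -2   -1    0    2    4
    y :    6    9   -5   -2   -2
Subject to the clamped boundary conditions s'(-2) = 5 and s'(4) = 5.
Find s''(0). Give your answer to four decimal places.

Put M_i = s'' at the i-th knot. Here h = (1, 1, 2, 2) and Δ = (3, -14, 3/2, 0), so the interior equations h_(i-1)·M_(i-1) + 2(h_(i-1)+h_i)·M_i + h_i·M_(i+1) = 6(Δ_i − Δ_(i-1)) read
  1·M_0 + 4·M_1 + 1·M_2 = 6(Δ_1 - Δ_0) = -102
  1·M_1 + 6·M_2 + 2·M_3 = 6(Δ_2 - Δ_1) = 93
  2·M_2 + 8·M_3 + 2·M_4 = 6(Δ_3 - Δ_2) = -9
Clamped end conditions give two more equations: 2h_0·M_0 + h_0·M_1 = 6(Δ_0 - s'(-2)) = -12 and h_3·M_3 + 2h_3·M_4 = 6(s'(4) - Δ_3) = 30.
Solving the tridiagonal system: M_0 = 45/4, M_1 = -69/2, M_2 = 99/4, M_3 = -21/2, M_4 = 51/4.

24.7500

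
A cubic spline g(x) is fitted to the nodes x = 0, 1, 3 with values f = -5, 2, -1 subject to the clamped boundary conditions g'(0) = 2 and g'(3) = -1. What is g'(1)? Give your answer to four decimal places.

Put M_i = g'' at the i-th knot. Here h = (1, 2) and Δ = (7, -3/2), so the interior equations h_(i-1)·M_(i-1) + 2(h_(i-1)+h_i)·M_i + h_i·M_(i+1) = 6(Δ_i − Δ_(i-1)) read
  1·M_0 + 6·M_1 + 2·M_2 = 6(Δ_1 - Δ_0) = -51
Clamped end conditions give two more equations: 2h_0·M_0 + h_0·M_1 = 6(Δ_0 - g'(0)) = 30 and h_1·M_1 + 2h_1·M_2 = 6(g'(3) - Δ_1) = 3.
Solving the tridiagonal system: M_0 = 45/2, M_1 = -15, M_2 = 33/4.
On [1, 3], g'(x) = b_1 + 2c_1·(x - 1) + 3d_1·(x - 1)² with b_1 = Δ_1 - h_1(2M_1 + M_2)/6 = 23/4, c_1 = M_1/2 = -15/2, d_1 = (M_2 - M_1)/(6h_1) = 31/16. So g'(1) = 23/4.

5.7500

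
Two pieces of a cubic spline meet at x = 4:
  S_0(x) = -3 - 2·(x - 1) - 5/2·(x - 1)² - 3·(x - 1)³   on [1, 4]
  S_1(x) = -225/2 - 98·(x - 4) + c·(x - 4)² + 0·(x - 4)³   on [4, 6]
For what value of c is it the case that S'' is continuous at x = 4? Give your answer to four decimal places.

S_0''(x) = -5 - 18·(x - 1), so S_0''(4) = -59. On the right, S_1''(4) = 2c, so c = -59/2.

-29.5000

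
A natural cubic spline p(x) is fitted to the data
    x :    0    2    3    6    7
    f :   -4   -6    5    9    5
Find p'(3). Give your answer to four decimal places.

10.3582

With σ_i denoting the second derivative at x_i, h_i = 2, 1, 3, 1, and Δ_i = (y_(i+1) − y_i)/h_i = -1, 11, 4/3, -4:
  2·σ_0 + 6·σ_1 + 1·σ_2 = 6(Δ_1 - Δ_0) = 72
  1·σ_1 + 8·σ_2 + 3·σ_3 = 6(Δ_2 - Δ_1) = -58
  3·σ_2 + 8·σ_3 + 1·σ_4 = 6(Δ_3 - Δ_2) = -32
Natural end conditions: σ_0 = σ_4 = 0.
Hence σ_0 = 0, σ_1 = 2164/161, σ_2 = -1392/161, σ_3 = -122/161, σ_4 = 0.
On [3, 6], p'(x) = b_2 + 2c_2·(x - 3) + 3d_2·(x - 3)² with b_2 = Δ_2 - h_2(2σ_2 + σ_3)/6 = 5003/483, c_2 = σ_2/2 = -696/161, d_2 = (σ_3 - σ_2)/(6h_2) = 635/1449. So p'(3) = 5003/483.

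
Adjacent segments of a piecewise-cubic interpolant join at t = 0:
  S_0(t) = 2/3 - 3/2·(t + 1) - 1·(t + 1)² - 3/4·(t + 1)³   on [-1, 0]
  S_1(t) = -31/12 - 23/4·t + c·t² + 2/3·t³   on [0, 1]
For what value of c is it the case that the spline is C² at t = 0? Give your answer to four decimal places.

-3.2500

S_0''(t) = -2 - 9/2·(t + 1), so S_0''(0) = -13/2. On the right, S_1''(0) = 2c, so c = -13/4.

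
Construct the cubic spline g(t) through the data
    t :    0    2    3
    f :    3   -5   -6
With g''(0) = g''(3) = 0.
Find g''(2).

3

Let M_i = g''(x_i). Step sizes h_i = 2, 1; slopes of the chords Δ_i = (y_(i+1) - y_i)/h_i = -4, -1.
  2·M_0 + 6·M_1 + 1·M_2 = 6(Δ_1 - Δ_0) = 18
Natural end conditions: M_0 = M_2 = 0.
Forward elimination and back-substitution give M_0 = 0, M_1 = 3, M_2 = 0.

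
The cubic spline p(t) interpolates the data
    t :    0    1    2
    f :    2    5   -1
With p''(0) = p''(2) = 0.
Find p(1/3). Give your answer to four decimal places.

3.6667

Let m_i = p''(x_i). Step sizes h_i = 1, 1; slopes of the chords Δ_i = (y_(i+1) - y_i)/h_i = 3, -6.
  1·m_0 + 4·m_1 + 1·m_2 = 6(Δ_1 - Δ_0) = -54
Natural end conditions: m_0 = m_2 = 0.
Solving: m_0 = 0, m_1 = -27/2, m_2 = 0.
On [0, 1], p(t) = 2 + 21/4·t + 0·t² - 9/4·t³.
With t = 1/3: p(1/3) = 11/3.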